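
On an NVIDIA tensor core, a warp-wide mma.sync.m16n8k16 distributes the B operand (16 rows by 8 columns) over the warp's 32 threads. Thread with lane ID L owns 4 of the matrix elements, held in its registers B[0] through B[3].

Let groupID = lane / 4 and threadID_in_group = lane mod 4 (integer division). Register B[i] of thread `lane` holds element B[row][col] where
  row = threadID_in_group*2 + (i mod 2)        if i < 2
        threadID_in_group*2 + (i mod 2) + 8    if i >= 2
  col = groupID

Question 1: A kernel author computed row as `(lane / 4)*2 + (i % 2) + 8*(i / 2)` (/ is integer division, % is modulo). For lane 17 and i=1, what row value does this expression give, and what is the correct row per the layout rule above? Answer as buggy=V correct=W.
buggy=9 correct=3

`(lane / 4)*2 + (i % 2) + 8*(i / 2)`[17,1]→9
17: G=4,T=1
[1] (1*2+1+0,4) = (3,4)
row: 9 vs 3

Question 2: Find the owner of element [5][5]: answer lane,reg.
c=5⇒gr=5  r=5⇒Rb=0,th=2,odd=1
L=5*4+2=22  i=0*2+1=1

22,1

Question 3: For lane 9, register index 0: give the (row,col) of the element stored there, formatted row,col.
2,2

L=9=>grp=9>>2=2, tig=9&3=1
[0]=>row 1·2+0+0=2  col grp=2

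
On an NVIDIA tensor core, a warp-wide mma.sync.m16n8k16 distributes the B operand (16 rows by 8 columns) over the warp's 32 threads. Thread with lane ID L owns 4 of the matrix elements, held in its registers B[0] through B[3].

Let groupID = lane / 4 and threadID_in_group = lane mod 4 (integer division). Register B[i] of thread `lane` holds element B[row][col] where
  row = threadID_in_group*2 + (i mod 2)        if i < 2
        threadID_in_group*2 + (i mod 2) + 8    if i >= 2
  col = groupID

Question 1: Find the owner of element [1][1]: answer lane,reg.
4,1

c: 1->gid=1  r: 1->r8=0,tid=0,i&1=1
L=1*4+0=4  i=0*2+1=1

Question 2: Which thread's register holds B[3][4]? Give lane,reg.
17,1

c=4⇒gr=4  r=3⇒Rb=0,th=1,odd=1
L=4*4+1=17  i=0*2+1=1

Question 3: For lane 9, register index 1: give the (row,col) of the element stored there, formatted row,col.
lane 9⇒9/4=2, 9 mod 4=1
i=1  r:2·1+1+0⇒3  c:2

3,2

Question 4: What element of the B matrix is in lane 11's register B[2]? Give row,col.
14,2

L=11→G=11>>2=2, T=11&3=3
[2]→row 3·2+0+8=14  col G=2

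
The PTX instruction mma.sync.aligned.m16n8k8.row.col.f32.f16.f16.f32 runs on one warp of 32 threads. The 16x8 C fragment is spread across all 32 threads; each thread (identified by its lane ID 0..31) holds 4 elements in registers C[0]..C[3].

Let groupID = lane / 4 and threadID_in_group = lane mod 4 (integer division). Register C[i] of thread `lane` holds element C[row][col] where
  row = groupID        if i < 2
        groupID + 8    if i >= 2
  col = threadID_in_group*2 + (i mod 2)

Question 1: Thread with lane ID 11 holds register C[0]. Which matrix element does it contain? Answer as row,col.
2,6

11: G=2,T=3
[0] (2+0,3*2+0) = (2,6)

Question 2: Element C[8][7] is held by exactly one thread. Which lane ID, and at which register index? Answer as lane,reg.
r: 8->gid=0,r8=1  c: 7->tid=3,i&1=1
L=0*4+3=3  i=1*2+1=3

3,3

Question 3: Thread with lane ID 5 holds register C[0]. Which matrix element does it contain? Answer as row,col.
lane 5: gid=1 (5/4), tid=1 (5%4)
i=0: r=1+0=1, c=1*2+0=2

1,2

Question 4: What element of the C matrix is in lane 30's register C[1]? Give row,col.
30: gid=7,tid=2
[1] (7+0,2*2+1) = (7,5)

7,5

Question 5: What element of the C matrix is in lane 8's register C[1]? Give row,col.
2,1

8: gid=2,tid=0
[1] (2+0,0*2+1) = (2,1)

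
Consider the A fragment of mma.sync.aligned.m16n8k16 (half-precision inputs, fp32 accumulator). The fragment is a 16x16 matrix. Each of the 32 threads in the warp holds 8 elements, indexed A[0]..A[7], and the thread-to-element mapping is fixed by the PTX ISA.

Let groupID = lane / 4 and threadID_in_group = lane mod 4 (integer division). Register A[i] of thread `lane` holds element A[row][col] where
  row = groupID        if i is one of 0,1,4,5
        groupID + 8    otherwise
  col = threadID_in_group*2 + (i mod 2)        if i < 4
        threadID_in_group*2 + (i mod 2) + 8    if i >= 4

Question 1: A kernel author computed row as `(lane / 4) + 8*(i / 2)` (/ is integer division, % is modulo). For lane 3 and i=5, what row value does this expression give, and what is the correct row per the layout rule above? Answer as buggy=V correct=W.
`(lane / 4) + 8*(i / 2)`[3,5]->16
lane 3->3/4=0, 3 mod 4=3
i=5  r:0+0->0  c:2·3+1+8->15
row: 16 vs 0

buggy=16 correct=0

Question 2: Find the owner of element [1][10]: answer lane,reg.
r:1=>grp=1,rB=0  c:10=>cB=1,tig=1,lo=0
L=1*4+1=5  i=1*4+0*2+0=4

5,4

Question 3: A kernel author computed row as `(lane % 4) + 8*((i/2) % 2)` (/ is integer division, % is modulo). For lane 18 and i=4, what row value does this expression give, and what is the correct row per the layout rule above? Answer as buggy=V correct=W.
buggy=2 correct=4

`(lane % 4) + 8*((i/2) % 2)`[18,4]->2
18: g=4,t=2
[4] (4+0,2*2+0+8) = (4,12)
row: 2 vs 4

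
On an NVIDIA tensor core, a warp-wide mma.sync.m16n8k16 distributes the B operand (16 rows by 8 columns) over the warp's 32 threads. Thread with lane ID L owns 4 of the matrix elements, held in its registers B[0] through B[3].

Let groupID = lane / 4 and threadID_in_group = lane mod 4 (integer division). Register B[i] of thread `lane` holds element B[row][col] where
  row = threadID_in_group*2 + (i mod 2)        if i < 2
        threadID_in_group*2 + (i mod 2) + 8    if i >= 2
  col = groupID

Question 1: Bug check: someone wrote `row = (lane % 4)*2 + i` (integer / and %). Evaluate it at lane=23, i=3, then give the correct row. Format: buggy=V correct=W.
buggy=9 correct=15

`(lane % 4)*2 + i`[23,3]⇒9
lane 23: gr=5 (23/4), th=3 (23%4)
i=3: r=3*2+1+8=15, c=gr=5
row: 9 vs 15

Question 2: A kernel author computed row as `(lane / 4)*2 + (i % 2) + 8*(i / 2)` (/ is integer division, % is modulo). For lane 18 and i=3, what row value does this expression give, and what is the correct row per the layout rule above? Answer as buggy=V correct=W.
buggy=17 correct=13

`(lane / 4)*2 + (i % 2) + 8*(i / 2)`[18,3]=>17
18: grp=4,tig=2
[3] (2*2+1+8,4) = (13,4)
row: 17 vs 13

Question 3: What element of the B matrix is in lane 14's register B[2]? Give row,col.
12,3

lane 14: gr=3 (14/4), th=2 (14%4)
i=2: r=2*2+0+8=12, c=gr=3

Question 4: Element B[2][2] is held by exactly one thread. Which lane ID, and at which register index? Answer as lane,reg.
c=2->g=2  r=2->rb=0,t=1,b0=0
L=2*4+1=9  i=0*2+0=0

9,0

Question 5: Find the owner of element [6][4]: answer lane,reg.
c:4=>grp=4  r:6=>rB=0,tig=3,lo=0
L=4*4+3=19  i=0*2+0=0

19,0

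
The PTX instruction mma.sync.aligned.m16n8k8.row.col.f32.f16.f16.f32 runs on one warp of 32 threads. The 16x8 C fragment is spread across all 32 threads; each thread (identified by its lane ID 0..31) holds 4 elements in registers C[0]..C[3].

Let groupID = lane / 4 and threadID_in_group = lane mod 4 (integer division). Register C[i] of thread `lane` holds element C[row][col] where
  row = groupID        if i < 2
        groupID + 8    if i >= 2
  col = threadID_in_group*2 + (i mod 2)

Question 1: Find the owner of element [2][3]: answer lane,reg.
r=2->g=2,rb=0  c=3->t=1,b0=1
L=2*4+1=9  i=0*2+1=1

9,1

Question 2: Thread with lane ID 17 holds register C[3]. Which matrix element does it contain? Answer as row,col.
12,3

17: g=4,t=1
[3] (4+8,1*2+1) = (12,3)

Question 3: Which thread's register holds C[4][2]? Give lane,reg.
17,0

r=4→G=4,rhi=0  c=2→T=1,p=0
L=4*4+1=17  i=0*2+0=0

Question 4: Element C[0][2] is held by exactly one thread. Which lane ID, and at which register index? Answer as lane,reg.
r:0=>grp=0,rB=0  c:2=>tig=1,lo=0
L=0*4+1=1  i=0*2+0=0

1,0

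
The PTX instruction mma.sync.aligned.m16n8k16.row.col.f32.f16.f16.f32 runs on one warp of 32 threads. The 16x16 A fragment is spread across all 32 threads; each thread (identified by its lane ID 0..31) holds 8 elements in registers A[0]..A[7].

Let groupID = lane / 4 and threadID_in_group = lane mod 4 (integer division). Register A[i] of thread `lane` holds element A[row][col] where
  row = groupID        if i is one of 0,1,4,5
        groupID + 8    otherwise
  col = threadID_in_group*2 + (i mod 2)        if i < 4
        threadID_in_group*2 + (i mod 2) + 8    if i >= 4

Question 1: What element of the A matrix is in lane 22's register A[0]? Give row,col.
lane 22: gid=5 (22/4), tid=2 (22%4)
i=0: r=5+0=5, c=2*2+0+0=4

5,4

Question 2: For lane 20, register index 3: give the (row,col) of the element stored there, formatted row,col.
13,1

L=20->gid=20>>2=5, tid=20&3=0
[3]->row 5+8=13  col 0·2+1+0=1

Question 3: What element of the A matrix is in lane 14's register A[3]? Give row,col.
11,5

L=14->gid=14>>2=3, tid=14&3=2
[3]->row 3+8=11  col 2·2+1+0=5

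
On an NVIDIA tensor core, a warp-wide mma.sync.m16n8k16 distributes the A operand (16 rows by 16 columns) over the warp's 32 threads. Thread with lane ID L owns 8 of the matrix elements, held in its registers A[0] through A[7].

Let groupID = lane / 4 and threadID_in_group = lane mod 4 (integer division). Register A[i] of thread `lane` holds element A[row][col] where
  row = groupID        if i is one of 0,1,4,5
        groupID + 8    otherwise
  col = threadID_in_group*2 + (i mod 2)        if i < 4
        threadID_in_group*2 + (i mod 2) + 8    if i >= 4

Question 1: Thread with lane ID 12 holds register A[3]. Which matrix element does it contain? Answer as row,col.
11,1

12: g=3,t=0
[3] (3+8,0*2+1+0) = (11,1)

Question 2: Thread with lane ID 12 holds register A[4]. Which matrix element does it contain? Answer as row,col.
lane 12→12/4=3, 12 mod 4=0
i=4  r:3+0→3  c:2·0+0+8→8

3,8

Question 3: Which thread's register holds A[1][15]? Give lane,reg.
r: 1->gid=1,r8=0  c: 15->c8=1,tid=3,i&1=1
L=1*4+3=7  i=1*4+0*2+1=5

7,5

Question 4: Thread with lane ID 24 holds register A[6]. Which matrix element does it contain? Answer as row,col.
14,8

lane 24: grp=6 (24/4), tig=0 (24%4)
i=6: r=6+8=14, c=0*2+0+8=8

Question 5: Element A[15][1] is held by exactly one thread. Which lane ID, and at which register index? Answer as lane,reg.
r:15=>grp=7,rB=1  c:1=>cB=0,tig=0,lo=1
L=7*4+0=28  i=0*4+1*2+1=3

28,3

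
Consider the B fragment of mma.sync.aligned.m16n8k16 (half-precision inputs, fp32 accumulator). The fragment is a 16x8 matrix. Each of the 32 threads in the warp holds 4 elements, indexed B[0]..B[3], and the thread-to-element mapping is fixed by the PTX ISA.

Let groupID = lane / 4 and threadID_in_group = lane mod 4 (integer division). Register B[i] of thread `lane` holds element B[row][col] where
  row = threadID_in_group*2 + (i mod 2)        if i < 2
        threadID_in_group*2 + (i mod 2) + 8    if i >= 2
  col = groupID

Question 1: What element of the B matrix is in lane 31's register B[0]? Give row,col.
lane 31: g=7 (31/4), t=3 (31%4)
i=0: r=3*2+0+0=6, c=g=7

6,7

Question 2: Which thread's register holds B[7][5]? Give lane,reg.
23,1

c=5⇒gr=5  r=7⇒Rb=0,th=3,odd=1
L=5*4+3=23  i=0*2+1=1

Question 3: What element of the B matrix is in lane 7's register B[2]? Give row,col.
lane 7=>7/4=1, 7 mod 4=3
i=2  r:2·3+0+8=>14  c:1

14,1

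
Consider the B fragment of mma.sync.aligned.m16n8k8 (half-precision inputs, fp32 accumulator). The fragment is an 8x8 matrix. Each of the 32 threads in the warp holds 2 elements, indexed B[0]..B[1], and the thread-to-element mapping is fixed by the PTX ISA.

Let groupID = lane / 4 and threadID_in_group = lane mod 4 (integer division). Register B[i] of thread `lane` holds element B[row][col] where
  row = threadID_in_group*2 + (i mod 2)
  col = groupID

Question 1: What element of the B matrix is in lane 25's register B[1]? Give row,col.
lane 25: gid=6 (25/4), tid=1 (25%4)
i=1: r=1*2+1=3, c=gid=6

3,6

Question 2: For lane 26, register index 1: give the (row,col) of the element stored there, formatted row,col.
5,6

26: gid=6,tid=2
[1] (2*2+1,6) = (5,6)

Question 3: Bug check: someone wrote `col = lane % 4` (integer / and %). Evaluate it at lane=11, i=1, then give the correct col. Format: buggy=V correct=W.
buggy=3 correct=2

`lane % 4`[11,1]->3
lane 11->11/4=2, 11 mod 4=3
i=1  r:2·3+1->7  c:2
col: 3 vs 2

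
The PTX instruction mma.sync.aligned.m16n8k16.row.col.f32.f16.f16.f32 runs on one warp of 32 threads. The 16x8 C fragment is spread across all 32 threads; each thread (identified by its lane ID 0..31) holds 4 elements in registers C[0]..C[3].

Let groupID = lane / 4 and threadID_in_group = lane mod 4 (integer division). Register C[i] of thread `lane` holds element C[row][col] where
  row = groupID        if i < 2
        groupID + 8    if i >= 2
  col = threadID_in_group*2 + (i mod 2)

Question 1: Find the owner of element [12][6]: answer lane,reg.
19,2

r: 12->gid=4,r8=1  c: 6->tid=3,i&1=0
L=4*4+3=19  i=1*2+0=2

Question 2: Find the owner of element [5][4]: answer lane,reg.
22,0

r=5->g=5,rb=0  c=4->t=2,b0=0
L=5*4+2=22  i=0*2+0=0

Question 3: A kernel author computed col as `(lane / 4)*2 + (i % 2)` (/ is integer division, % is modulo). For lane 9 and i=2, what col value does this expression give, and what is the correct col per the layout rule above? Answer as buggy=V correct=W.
buggy=4 correct=2

`(lane / 4)*2 + (i % 2)`[9,2]->4
L=9->gid=9>>2=2, tid=9&3=1
[2]->row 2+8=10  col 1·2+0=2
col: 4 vs 2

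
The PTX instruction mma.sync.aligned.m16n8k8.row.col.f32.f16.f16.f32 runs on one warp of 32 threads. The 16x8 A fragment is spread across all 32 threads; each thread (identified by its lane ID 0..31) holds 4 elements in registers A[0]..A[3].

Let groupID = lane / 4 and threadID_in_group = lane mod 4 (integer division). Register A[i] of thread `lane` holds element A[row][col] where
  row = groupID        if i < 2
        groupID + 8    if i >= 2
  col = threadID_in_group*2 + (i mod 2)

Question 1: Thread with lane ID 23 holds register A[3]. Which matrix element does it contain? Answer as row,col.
13,7

lane 23: grp=5 (23/4), tig=3 (23%4)
i=3: r=5+8=13, c=3*2+1=7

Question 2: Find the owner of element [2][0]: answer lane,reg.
r:2=>grp=2,rB=0  c:0=>tig=0,lo=0
L=2*4+0=8  i=0*2+0=0

8,0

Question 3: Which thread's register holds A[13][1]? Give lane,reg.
20,3

r=13⇒gr=5,Rb=1  c=1⇒th=0,odd=1
L=5*4+0=20  i=1*2+1=3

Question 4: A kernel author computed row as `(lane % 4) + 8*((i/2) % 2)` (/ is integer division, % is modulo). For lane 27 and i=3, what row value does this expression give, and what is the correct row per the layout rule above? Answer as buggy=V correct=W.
buggy=11 correct=14

`(lane % 4) + 8*((i/2) % 2)`[27,3]->11
lane 27: g=6 (27/4), t=3 (27%4)
i=3: r=6+8=14, c=3*2+1=7
row: 11 vs 14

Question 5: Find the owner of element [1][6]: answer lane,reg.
7,0

r=1⇒gr=1,Rb=0  c=6⇒th=3,odd=0
L=1*4+3=7  i=0*2+0=0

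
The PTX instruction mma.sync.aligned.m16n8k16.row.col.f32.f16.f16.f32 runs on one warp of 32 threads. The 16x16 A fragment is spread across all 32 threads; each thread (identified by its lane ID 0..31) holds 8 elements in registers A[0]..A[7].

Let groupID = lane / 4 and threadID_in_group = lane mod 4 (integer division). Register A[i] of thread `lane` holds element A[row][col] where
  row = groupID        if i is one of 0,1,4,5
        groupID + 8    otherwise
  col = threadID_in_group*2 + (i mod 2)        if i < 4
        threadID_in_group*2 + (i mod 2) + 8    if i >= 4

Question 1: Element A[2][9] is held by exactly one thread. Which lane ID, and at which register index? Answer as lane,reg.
r=2→G=2,rhi=0  c=9→chi=1,T=0,p=1
L=2*4+0=8  i=1*4+0*2+1=5

8,5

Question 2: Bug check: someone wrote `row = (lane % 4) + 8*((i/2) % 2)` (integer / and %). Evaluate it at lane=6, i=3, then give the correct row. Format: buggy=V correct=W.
buggy=10 correct=9

`(lane % 4) + 8*((i/2) % 2)`[6,3]->10
L=6->gid=6>>2=1, tid=6&3=2
[3]->row 1+8=9  col 2·2+1+0=5
row: 10 vs 9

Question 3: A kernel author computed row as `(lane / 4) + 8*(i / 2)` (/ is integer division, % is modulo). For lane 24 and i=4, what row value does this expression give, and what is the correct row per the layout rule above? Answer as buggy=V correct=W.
buggy=22 correct=6

`(lane / 4) + 8*(i / 2)`[24,4]→22
lane 24: G=6 (24/4), T=0 (24%4)
i=4: r=6+0=6, c=0*2+0+8=8
row: 22 vs 6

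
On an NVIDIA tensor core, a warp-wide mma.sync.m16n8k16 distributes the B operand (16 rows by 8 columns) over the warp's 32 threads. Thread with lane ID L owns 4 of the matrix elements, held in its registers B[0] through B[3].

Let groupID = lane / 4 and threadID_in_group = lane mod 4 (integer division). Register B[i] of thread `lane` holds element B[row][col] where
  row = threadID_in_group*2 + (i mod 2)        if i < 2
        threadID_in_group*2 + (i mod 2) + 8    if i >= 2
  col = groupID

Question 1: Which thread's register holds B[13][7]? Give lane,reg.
c:7=>grp=7  r:13=>rB=1,tig=2,lo=1
L=7*4+2=30  i=1*2+1=3

30,3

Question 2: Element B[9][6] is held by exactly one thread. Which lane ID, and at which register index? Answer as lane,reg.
c=6->g=6  r=9->rb=1,t=0,b0=1
L=6*4+0=24  i=1*2+1=3

24,3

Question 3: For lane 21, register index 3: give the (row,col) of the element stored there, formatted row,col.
11,5

lane 21: grp=5 (21/4), tig=1 (21%4)
i=3: r=1*2+1+8=11, c=grp=5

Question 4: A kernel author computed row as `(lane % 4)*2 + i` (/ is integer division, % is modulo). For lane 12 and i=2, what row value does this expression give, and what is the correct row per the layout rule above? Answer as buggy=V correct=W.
`(lane % 4)*2 + i`[12,2]->2
lane 12: gid=3 (12/4), tid=0 (12%4)
i=2: r=0*2+0+8=8, c=gid=3
row: 2 vs 8

buggy=2 correct=8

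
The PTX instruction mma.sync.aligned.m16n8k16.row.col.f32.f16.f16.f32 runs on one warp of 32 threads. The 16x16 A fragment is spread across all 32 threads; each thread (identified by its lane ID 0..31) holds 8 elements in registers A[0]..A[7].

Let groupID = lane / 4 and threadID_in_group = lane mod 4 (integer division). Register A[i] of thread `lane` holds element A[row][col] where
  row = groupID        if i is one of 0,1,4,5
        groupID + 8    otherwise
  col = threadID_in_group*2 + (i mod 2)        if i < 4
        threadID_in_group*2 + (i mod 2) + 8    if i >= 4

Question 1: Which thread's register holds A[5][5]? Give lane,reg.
22,1

r=5⇒gr=5,Rb=0  c=5⇒Cb=0,th=2,odd=1
L=5*4+2=22  i=0*4+0*2+1=1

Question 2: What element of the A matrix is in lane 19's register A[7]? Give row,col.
12,15

L=19→G=19>>2=4, T=19&3=3
[7]→row 4+8=12  col 3·2+1+8=15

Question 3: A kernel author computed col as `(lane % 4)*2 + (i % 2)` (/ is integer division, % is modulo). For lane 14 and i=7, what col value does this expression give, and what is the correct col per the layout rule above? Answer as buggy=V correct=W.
`(lane % 4)*2 + (i % 2)`[14,7]=>5
14: grp=3,tig=2
[7] (3+8,2*2+1+8) = (11,13)
col: 5 vs 13

buggy=5 correct=13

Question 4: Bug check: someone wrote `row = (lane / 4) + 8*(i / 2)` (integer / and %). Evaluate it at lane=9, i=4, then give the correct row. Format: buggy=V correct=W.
`(lane / 4) + 8*(i / 2)`[9,4]=>18
L=9=>grp=9>>2=2, tig=9&3=1
[4]=>row 2+0=2  col 1·2+0+8=10
row: 18 vs 2

buggy=18 correct=2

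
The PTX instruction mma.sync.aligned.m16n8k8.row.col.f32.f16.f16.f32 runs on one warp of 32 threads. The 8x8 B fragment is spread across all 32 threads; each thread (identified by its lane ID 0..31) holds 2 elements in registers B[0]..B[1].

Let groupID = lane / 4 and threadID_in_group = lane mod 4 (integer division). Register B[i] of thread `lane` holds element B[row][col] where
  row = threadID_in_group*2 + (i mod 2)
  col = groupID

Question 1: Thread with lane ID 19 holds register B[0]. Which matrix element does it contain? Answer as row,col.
6,4

L=19=>grp=19>>2=4, tig=19&3=3
[0]=>row 3·2+0=6  col grp=4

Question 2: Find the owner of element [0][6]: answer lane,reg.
c=6→G=6  r=0→T=0,p=0
L=6*4+0=24  i=0=0

24,0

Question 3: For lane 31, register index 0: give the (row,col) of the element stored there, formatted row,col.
L=31→G=31>>2=7, T=31&3=3
[0]→row 3·2+0=6  col G=7

6,7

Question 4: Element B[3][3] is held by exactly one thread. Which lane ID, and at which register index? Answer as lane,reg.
c=3->g=3  r=3->t=1,b0=1
L=3*4+1=13  i=1=1

13,1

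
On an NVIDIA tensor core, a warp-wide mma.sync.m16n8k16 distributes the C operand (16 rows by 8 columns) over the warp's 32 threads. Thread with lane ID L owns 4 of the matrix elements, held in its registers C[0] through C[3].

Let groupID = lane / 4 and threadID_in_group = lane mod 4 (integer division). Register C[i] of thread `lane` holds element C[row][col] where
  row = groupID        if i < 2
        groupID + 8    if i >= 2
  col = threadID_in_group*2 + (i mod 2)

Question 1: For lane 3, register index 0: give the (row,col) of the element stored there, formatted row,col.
0,6

lane 3: grp=0 (3/4), tig=3 (3%4)
i=0: r=0+0=0, c=3*2+0=6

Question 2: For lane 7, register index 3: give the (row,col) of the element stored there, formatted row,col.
lane 7: gr=1 (7/4), th=3 (7%4)
i=3: r=1+8=9, c=3*2+1=7

9,7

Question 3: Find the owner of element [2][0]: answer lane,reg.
r=2⇒gr=2,Rb=0  c=0⇒th=0,odd=0
L=2*4+0=8  i=0*2+0=0

8,0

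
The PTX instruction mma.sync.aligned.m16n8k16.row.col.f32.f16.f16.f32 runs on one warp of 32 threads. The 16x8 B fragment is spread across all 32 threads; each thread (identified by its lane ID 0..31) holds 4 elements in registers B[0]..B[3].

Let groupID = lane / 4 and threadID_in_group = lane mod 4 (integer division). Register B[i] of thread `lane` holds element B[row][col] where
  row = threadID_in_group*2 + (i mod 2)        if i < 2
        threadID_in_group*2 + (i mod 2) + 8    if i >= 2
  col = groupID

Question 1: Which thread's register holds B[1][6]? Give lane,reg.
c=6->g=6  r=1->rb=0,t=0,b0=1
L=6*4+0=24  i=0*2+1=1

24,1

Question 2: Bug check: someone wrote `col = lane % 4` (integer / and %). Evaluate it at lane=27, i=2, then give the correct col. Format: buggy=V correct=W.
buggy=3 correct=6

`lane % 4`[27,2]→3
lane 27→27/4=6, 27 mod 4=3
i=2  r:2·3+0+8→14  c:6
col: 3 vs 6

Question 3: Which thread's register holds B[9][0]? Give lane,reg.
c=0->g=0  r=9->rb=1,t=0,b0=1
L=0*4+0=0  i=1*2+1=3

0,3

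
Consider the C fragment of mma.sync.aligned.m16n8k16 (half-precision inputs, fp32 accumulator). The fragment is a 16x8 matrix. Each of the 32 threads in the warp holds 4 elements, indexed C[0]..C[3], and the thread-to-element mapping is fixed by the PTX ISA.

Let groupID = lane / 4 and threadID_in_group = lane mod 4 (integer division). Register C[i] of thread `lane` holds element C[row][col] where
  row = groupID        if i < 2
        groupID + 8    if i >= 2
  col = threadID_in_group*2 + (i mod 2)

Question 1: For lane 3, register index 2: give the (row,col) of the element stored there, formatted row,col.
L=3=>grp=3>>2=0, tig=3&3=3
[2]=>row 0+8=8  col 3·2+0=6

8,6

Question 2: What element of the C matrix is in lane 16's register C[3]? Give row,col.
12,1

lane 16: grp=4 (16/4), tig=0 (16%4)
i=3: r=4+8=12, c=0*2+1=1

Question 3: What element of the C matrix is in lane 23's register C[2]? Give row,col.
L=23⇒gr=23>>2=5, th=23&3=3
[2]⇒row 5+8=13  col 3·2+0=6

13,6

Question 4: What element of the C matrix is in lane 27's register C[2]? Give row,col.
14,6

L=27=>grp=27>>2=6, tig=27&3=3
[2]=>row 6+8=14  col 3·2+0=6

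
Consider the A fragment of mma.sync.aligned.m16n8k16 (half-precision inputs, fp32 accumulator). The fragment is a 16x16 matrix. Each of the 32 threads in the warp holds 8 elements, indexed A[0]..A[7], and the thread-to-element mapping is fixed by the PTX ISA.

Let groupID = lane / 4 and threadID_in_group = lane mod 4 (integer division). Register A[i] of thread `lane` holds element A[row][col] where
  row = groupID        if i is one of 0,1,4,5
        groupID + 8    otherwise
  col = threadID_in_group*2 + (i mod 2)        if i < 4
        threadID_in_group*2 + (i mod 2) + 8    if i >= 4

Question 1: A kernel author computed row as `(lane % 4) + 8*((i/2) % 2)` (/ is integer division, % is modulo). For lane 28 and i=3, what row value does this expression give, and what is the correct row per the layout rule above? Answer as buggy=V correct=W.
buggy=8 correct=15

`(lane % 4) + 8*((i/2) % 2)`[28,3]->8
L=28->g=28>>2=7, t=28&3=0
[3]->row 7+8=15  col 0·2+1+0=1
row: 8 vs 15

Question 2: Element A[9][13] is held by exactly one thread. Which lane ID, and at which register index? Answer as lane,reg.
6,7

r=9->g=1,rb=1  c=13->cb=1,t=2,b0=1
L=1*4+2=6  i=1*4+1*2+1=7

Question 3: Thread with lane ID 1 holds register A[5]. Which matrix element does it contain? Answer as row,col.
lane 1: G=0 (1/4), T=1 (1%4)
i=5: r=0+0=0, c=1*2+1+8=11

0,11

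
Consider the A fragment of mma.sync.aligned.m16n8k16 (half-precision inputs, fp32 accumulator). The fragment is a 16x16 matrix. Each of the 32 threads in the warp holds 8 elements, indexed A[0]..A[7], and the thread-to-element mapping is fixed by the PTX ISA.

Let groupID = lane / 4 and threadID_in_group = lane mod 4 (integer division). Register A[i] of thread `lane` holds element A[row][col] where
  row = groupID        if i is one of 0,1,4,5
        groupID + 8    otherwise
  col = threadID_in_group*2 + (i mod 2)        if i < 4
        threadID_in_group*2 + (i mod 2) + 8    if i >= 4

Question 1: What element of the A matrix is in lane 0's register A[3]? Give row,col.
lane 0: grp=0 (0/4), tig=0 (0%4)
i=3: r=0+8=8, c=0*2+1+0=1

8,1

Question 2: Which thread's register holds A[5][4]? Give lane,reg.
22,0

r: 5->gid=5,r8=0  c: 4->c8=0,tid=2,i&1=0
L=5*4+2=22  i=0*4+0*2+0=0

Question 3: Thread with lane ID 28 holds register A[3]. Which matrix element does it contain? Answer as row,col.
lane 28: G=7 (28/4), T=0 (28%4)
i=3: r=7+8=15, c=0*2+1+0=1

15,1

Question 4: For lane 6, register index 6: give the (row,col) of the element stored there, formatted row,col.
9,12

L=6→G=6>>2=1, T=6&3=2
[6]→row 1+8=9  col 2·2+0+8=12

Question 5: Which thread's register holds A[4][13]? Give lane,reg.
18,5

r:4=>grp=4,rB=0  c:13=>cB=1,tig=2,lo=1
L=4*4+2=18  i=1*4+0*2+1=5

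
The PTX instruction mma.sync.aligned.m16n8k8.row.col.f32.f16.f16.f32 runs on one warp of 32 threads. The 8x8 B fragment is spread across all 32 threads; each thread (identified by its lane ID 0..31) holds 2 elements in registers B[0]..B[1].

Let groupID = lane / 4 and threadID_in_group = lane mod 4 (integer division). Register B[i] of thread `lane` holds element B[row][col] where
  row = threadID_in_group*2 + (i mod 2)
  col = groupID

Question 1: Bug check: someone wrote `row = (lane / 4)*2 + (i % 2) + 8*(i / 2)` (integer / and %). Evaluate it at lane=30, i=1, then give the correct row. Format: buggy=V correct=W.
buggy=15 correct=5

`(lane / 4)*2 + (i % 2) + 8*(i / 2)`[30,1]→15
lane 30: G=7 (30/4), T=2 (30%4)
i=1: r=2*2+1=5, c=G=7
row: 15 vs 5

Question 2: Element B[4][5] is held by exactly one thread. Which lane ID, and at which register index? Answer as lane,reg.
22,0

c: 5->gid=5  r: 4->tid=2,i&1=0
L=5*4+2=22  i=0=0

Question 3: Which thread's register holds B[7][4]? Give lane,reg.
19,1

c:4=>grp=4  r:7=>tig=3,lo=1
L=4*4+3=19  i=1=1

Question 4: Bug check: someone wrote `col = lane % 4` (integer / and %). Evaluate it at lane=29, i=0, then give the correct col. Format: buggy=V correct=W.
buggy=1 correct=7

`lane % 4`[29,0]=>1
L=29=>grp=29>>2=7, tig=29&3=1
[0]=>row 1·2+0=2  col grp=7
col: 1 vs 7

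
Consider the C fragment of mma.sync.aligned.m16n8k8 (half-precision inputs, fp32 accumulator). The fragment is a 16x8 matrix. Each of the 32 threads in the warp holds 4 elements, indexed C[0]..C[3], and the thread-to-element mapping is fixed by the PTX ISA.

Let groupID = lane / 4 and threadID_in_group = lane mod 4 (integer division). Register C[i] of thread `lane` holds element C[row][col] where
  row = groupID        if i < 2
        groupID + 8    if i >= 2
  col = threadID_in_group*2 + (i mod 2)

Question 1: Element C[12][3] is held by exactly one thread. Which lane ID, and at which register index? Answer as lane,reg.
17,3

r=12->g=4,rb=1  c=3->t=1,b0=1
L=4*4+1=17  i=1*2+1=3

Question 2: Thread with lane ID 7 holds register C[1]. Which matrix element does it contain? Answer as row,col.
1,7

lane 7: gid=1 (7/4), tid=3 (7%4)
i=1: r=1+0=1, c=3*2+1=7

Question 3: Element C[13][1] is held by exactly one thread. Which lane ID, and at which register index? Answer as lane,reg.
r=13→G=5,rhi=1  c=1→T=0,p=1
L=5*4+0=20  i=1*2+1=3

20,3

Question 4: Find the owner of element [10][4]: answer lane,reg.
10,2

r=10→G=2,rhi=1  c=4→T=2,p=0
L=2*4+2=10  i=1*2+0=2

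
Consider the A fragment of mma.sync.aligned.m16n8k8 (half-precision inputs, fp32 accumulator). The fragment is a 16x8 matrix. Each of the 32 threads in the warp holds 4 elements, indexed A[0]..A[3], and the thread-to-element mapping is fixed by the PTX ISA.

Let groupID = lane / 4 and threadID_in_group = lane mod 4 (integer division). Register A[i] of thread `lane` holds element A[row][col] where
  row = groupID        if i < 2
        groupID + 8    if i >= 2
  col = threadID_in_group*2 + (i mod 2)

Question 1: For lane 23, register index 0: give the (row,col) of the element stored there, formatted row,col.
23: g=5,t=3
[0] (5+0,3*2+0) = (5,6)

5,6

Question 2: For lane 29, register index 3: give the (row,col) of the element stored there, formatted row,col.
L=29->g=29>>2=7, t=29&3=1
[3]->row 7+8=15  col 1·2+1=3

15,3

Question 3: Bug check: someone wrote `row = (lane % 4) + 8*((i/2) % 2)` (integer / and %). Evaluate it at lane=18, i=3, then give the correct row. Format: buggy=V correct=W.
`(lane % 4) + 8*((i/2) % 2)`[18,3]⇒10
lane 18⇒18/4=4, 18 mod 4=2
i=3  r:4+8⇒12  c:2·2+1⇒5
row: 10 vs 12

buggy=10 correct=12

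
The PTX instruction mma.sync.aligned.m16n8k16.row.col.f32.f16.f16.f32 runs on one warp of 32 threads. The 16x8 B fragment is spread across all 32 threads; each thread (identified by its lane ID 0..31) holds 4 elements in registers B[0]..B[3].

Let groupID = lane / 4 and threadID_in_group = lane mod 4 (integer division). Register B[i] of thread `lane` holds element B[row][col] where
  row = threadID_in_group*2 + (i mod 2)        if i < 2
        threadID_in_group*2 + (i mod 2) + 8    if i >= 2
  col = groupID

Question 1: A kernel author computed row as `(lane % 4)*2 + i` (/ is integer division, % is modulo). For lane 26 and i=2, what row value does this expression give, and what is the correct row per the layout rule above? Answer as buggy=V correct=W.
buggy=6 correct=12

`(lane % 4)*2 + i`[26,2]=>6
lane 26=>26/4=6, 26 mod 4=2
i=2  r:2·2+0+8=>12  c:6
row: 6 vs 12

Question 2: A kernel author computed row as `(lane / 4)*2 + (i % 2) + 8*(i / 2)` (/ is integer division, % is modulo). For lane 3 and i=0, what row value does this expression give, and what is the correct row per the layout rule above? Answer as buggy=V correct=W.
buggy=0 correct=6

`(lane / 4)*2 + (i % 2) + 8*(i / 2)`[3,0]->0
lane 3->3/4=0, 3 mod 4=3
i=0  r:2·3+0+0->6  c:0
row: 0 vs 6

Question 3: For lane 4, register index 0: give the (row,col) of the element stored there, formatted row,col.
0,1

lane 4: grp=1 (4/4), tig=0 (4%4)
i=0: r=0*2+0+0=0, c=grp=1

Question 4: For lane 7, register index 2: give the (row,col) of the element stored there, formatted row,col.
L=7⇒gr=7>>2=1, th=7&3=3
[2]⇒row 3·2+0+8=14  col gr=1

14,1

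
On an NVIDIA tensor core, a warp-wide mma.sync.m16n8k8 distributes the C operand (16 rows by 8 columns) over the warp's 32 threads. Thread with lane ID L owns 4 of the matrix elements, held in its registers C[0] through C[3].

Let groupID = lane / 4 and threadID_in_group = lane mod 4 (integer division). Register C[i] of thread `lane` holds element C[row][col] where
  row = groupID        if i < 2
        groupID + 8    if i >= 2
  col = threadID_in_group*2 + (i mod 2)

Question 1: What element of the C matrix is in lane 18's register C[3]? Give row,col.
12,5

18: g=4,t=2
[3] (4+8,2*2+1) = (12,5)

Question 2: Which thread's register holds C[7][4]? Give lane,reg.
r=7->g=7,rb=0  c=4->t=2,b0=0
L=7*4+2=30  i=0*2+0=0

30,0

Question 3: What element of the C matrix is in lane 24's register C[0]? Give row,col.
6,0

lane 24: gid=6 (24/4), tid=0 (24%4)
i=0: r=6+0=6, c=0*2+0=0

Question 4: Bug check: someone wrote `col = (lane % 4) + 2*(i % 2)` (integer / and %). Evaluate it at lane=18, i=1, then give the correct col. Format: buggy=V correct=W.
`(lane % 4) + 2*(i % 2)`[18,1]=>4
L=18=>grp=18>>2=4, tig=18&3=2
[1]=>row 4+0=4  col 2·2+1=5
col: 4 vs 5

buggy=4 correct=5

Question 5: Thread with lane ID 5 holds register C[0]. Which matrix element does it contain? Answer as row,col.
1,2

lane 5=>5/4=1, 5 mod 4=1
i=0  r:1+0=>1  c:2·1+0=>2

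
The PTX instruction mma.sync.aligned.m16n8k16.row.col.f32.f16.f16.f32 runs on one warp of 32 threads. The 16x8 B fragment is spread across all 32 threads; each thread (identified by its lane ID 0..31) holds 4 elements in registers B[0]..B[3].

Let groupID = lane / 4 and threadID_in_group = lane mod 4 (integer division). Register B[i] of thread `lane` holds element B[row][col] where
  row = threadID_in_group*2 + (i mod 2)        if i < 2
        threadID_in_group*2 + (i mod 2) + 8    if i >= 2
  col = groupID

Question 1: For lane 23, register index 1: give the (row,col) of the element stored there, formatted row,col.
lane 23: gid=5 (23/4), tid=3 (23%4)
i=1: r=3*2+1+0=7, c=gid=5

7,5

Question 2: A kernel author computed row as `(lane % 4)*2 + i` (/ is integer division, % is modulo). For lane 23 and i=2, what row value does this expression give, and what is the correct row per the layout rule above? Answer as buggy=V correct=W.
buggy=8 correct=14

`(lane % 4)*2 + i`[23,2]->8
lane 23->23/4=5, 23 mod 4=3
i=2  r:2·3+0+8->14  c:5
row: 8 vs 14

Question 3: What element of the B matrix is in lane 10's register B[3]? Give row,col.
13,2

10: grp=2,tig=2
[3] (2*2+1+8,2) = (13,2)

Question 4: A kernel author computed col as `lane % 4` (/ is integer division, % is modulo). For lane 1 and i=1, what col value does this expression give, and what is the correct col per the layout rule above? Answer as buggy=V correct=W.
buggy=1 correct=0

`lane % 4`[1,1]=>1
L=1=>grp=1>>2=0, tig=1&3=1
[1]=>row 1·2+1+0=3  col grp=0
col: 1 vs 0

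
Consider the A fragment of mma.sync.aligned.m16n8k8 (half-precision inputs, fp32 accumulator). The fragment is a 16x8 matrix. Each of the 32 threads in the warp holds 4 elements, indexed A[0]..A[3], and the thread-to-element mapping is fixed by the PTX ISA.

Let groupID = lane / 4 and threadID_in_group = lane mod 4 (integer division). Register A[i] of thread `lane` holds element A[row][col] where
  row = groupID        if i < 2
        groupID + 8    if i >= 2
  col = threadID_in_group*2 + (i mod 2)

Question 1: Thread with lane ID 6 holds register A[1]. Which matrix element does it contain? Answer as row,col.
1,5

6: g=1,t=2
[1] (1+0,2*2+1) = (1,5)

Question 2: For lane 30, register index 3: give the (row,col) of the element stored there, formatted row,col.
L=30->g=30>>2=7, t=30&3=2
[3]->row 7+8=15  col 2·2+1=5

15,5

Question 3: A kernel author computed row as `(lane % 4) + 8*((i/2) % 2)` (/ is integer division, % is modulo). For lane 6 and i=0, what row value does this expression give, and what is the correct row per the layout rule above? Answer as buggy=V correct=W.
buggy=2 correct=1

`(lane % 4) + 8*((i/2) % 2)`[6,0]=>2
L=6=>grp=6>>2=1, tig=6&3=2
[0]=>row 1+0=1  col 2·2+0=4
row: 2 vs 1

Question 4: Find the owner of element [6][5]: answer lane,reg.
r: 6->gid=6,r8=0  c: 5->tid=2,i&1=1
L=6*4+2=26  i=0*2+1=1

26,1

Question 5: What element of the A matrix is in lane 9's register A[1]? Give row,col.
2,3

L=9->g=9>>2=2, t=9&3=1
[1]->row 2+0=2  col 1·2+1=3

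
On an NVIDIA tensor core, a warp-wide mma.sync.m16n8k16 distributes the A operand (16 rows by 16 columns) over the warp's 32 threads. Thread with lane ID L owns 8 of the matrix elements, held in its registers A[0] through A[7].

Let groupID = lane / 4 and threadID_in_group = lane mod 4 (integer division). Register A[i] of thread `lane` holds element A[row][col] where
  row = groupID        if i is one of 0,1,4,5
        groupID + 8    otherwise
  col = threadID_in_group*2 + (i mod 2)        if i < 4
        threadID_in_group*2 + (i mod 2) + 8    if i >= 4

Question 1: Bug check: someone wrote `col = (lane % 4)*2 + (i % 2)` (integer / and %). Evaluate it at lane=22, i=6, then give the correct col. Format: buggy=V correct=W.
`(lane % 4)*2 + (i % 2)`[22,6]⇒4
lane 22: gr=5 (22/4), th=2 (22%4)
i=6: r=5+8=13, c=2*2+0+8=12
col: 4 vs 12

buggy=4 correct=12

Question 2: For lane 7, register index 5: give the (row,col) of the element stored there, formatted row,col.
lane 7: g=1 (7/4), t=3 (7%4)
i=5: r=1+0=1, c=3*2+1+8=15

1,15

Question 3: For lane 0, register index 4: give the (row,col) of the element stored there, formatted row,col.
0,8

0: g=0,t=0
[4] (0+0,0*2+0+8) = (0,8)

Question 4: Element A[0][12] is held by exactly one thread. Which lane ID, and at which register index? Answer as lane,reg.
2,4

r:0=>grp=0,rB=0  c:12=>cB=1,tig=2,lo=0
L=0*4+2=2  i=1*4+0*2+0=4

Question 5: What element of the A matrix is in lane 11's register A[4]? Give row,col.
lane 11=>11/4=2, 11 mod 4=3
i=4  r:2+0=>2  c:2·3+0+8=>14

2,14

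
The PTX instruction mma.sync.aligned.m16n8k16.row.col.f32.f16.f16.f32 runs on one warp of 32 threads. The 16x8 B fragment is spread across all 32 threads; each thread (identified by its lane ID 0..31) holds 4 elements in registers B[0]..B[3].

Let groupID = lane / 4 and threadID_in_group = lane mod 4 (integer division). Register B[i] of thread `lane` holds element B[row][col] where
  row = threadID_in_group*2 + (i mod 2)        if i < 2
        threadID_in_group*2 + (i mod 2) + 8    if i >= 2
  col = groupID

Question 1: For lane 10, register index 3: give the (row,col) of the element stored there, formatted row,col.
13,2

L=10->g=10>>2=2, t=10&3=2
[3]->row 2·2+1+8=13  col g=2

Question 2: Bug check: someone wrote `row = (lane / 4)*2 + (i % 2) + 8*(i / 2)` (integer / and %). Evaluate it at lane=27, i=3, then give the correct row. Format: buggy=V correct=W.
`(lane / 4)*2 + (i % 2) + 8*(i / 2)`[27,3]->21
lane 27->27/4=6, 27 mod 4=3
i=3  r:2·3+1+8->15  c:6
row: 21 vs 15

buggy=21 correct=15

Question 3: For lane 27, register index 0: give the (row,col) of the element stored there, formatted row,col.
6,6

L=27→G=27>>2=6, T=27&3=3
[0]→row 3·2+0+0=6  col G=6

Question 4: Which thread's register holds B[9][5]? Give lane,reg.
c=5⇒gr=5  r=9⇒Rb=1,th=0,odd=1
L=5*4+0=20  i=1*2+1=3

20,3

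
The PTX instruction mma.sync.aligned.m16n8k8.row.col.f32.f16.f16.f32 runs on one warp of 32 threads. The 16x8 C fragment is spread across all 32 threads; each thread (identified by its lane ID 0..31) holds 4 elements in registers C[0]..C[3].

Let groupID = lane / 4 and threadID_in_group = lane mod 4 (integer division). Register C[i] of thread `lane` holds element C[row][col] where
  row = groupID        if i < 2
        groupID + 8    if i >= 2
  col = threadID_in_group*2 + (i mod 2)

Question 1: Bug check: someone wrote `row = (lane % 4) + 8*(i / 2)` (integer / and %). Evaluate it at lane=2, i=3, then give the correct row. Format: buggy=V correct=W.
`(lane % 4) + 8*(i / 2)`[2,3]->10
lane 2->2/4=0, 2 mod 4=2
i=3  r:0+8->8  c:2·2+1->5
row: 10 vs 8

buggy=10 correct=8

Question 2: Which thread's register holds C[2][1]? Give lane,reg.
8,1

r=2→G=2,rhi=0  c=1→T=0,p=1
L=2*4+0=8  i=0*2+1=1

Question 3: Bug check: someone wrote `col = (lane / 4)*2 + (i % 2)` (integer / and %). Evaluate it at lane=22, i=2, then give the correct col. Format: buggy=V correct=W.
buggy=10 correct=4

`(lane / 4)*2 + (i % 2)`[22,2]=>10
22: grp=5,tig=2
[2] (5+8,2*2+0) = (13,4)
col: 10 vs 4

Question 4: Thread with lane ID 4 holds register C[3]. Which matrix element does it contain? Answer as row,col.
lane 4: gid=1 (4/4), tid=0 (4%4)
i=3: r=1+8=9, c=0*2+1=1

9,1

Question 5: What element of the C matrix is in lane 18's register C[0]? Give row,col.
4,4

lane 18->18/4=4, 18 mod 4=2
i=0  r:4+0->4  c:2·2+0->4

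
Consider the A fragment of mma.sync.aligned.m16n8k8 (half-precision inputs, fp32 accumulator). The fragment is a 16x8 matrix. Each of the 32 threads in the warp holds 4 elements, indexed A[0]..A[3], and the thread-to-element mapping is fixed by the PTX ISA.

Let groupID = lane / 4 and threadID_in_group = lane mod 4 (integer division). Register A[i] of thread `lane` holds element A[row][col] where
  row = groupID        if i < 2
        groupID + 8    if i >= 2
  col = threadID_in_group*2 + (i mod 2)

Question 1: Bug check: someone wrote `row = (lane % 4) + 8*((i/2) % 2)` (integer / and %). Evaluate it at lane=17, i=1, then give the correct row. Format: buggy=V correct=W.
buggy=1 correct=4

`(lane % 4) + 8*((i/2) % 2)`[17,1]→1
lane 17→17/4=4, 17 mod 4=1
i=1  r:4+0→4  c:2·1+1→3
row: 1 vs 4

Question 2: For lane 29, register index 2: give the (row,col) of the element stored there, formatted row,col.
15,2

29: gid=7,tid=1
[2] (7+8,1*2+0) = (15,2)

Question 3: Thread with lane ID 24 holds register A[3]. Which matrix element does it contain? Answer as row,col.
14,1

lane 24: gid=6 (24/4), tid=0 (24%4)
i=3: r=6+8=14, c=0*2+1=1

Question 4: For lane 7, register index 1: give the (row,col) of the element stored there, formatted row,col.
L=7->g=7>>2=1, t=7&3=3
[1]->row 1+0=1  col 3·2+1=7

1,7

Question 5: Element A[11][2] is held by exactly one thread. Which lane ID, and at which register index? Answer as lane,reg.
r=11→G=3,rhi=1  c=2→T=1,p=0
L=3*4+1=13  i=1*2+0=2

13,2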